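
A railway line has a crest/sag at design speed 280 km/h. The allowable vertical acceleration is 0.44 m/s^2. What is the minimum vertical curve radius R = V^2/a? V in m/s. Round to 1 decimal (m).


Convert speed: V = 280 / 3.6 = 77.7778 m/s
V^2 = 6049.3827 m^2/s^2
R_v = 6049.3827 / 0.44
R_v = 13748.6 m

13748.6


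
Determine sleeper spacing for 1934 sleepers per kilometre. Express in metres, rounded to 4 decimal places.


Spacing = 1000 m / number of sleepers
Spacing = 1000 / 1934
Spacing = 0.5171 m

0.5171


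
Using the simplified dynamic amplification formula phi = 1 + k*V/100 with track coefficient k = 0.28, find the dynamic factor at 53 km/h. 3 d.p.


phi = 1 + k * V / 100
phi = 1 + 0.28 * 53 / 100
phi = 1 + 0.1484
phi = 1.148

1.148


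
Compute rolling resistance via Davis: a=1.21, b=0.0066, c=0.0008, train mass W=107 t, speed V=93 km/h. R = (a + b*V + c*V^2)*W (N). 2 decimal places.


b*V = 0.0066 * 93 = 0.6138
c*V^2 = 0.0008 * 8649 = 6.9192
R_per_t = 1.21 + 0.6138 + 6.9192 = 8.743 N/t
R_total = 8.743 * 107 = 935.50 N

935.50


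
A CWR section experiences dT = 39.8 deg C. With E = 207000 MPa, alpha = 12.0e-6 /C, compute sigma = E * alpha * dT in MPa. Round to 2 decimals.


sigma = E * alpha * dT
sigma = 207000 * 12.0e-6 * 39.8
sigma = 2.484 * 39.8
sigma = 98.86 MPa

98.86


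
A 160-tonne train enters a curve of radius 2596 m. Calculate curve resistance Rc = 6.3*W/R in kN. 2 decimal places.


Rc = 6.3 * W / R
Rc = 6.3 * 160 / 2596
Rc = 1008.0 / 2596
Rc = 0.39 kN

0.39


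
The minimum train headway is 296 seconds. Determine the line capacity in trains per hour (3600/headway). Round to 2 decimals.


Capacity = 3600 / headway
Capacity = 3600 / 296
Capacity = 12.16 trains/hour

12.16


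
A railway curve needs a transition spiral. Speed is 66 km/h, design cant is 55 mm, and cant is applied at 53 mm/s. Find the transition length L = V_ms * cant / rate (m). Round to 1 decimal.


Convert speed: V = 66 / 3.6 = 18.3333 m/s
L = 18.3333 * 55 / 53
L = 1008.3333 / 53
L = 19.0 m

19.0


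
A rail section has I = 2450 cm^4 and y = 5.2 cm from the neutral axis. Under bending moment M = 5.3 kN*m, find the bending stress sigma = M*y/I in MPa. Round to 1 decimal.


Convert units:
M = 5.3 kN*m = 5300000 N*mm
y = 5.2 cm = 52 mm
I = 2450 cm^4 = 24500000 mm^4
sigma = 5300000 * 52 / 24500000
sigma = 11.2 MPa

11.2


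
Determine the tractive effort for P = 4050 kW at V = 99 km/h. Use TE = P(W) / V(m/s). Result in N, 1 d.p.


Convert: P = 4050 kW = 4050000 W
V = 99 / 3.6 = 27.5 m/s
TE = 4050000 / 27.5
TE = 147272.7 N

147272.7


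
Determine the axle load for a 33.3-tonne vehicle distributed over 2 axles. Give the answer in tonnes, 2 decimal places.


Load per axle = total weight / number of axles
Load = 33.3 / 2
Load = 16.65 tonnes

16.65


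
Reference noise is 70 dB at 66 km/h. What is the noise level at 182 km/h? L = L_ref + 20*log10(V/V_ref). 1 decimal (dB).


V/V_ref = 182 / 66 = 2.757576
log10(2.757576) = 0.440527
20 * 0.440527 = 8.8105
L = 70 + 8.8105 = 78.8 dB

78.8


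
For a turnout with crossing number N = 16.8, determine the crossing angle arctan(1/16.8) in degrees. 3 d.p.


1/N = 1/16.8 = 0.059524
angle = arctan(0.059524) = 0.059454 rad
angle = 0.059454 * 180/pi = 3.406 degrees

3.406


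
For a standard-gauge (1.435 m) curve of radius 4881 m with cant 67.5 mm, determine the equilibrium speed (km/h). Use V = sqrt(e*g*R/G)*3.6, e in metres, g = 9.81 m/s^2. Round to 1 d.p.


Convert cant: e = 67.5 mm = 0.0675 m
V_ms = sqrt(0.0675 * 9.81 * 4881 / 1.435)
V_ms = sqrt(2252.317892) = 47.4586 m/s
V = 47.4586 * 3.6 = 170.9 km/h

170.9


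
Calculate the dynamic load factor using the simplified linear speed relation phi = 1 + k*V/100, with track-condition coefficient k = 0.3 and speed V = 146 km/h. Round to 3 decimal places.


phi = 1 + k * V / 100
phi = 1 + 0.3 * 146 / 100
phi = 1 + 0.438
phi = 1.438

1.438


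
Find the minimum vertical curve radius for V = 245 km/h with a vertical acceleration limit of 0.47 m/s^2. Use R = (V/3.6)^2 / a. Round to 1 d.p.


Convert speed: V = 245 / 3.6 = 68.0556 m/s
V^2 = 4631.5586 m^2/s^2
R_v = 4631.5586 / 0.47
R_v = 9854.4 m

9854.4


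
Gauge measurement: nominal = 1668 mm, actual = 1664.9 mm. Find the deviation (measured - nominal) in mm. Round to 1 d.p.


Deviation = measured - nominal
Deviation = 1664.9 - 1668
Deviation = -3.1 mm

-3.1


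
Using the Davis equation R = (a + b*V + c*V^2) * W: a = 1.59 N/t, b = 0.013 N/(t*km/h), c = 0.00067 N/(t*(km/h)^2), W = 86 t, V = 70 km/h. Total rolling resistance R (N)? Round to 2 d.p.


b*V = 0.013 * 70 = 0.91
c*V^2 = 0.00067 * 4900 = 3.283
R_per_t = 1.59 + 0.91 + 3.283 = 5.783 N/t
R_total = 5.783 * 86 = 497.34 N

497.34


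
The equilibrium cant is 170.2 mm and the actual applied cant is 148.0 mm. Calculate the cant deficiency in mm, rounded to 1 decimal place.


Cant deficiency = equilibrium cant - actual cant
CD = 170.2 - 148.0
CD = 22.2 mm

22.2


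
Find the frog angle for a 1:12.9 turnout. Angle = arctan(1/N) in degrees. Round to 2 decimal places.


1/N = 1/12.9 = 0.077519
angle = arctan(0.077519) = 0.077365 rad
angle = 0.077365 * 180/pi = 4.43 degrees

4.43


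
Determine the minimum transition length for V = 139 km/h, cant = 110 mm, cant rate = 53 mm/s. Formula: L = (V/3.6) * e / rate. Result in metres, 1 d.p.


Convert speed: V = 139 / 3.6 = 38.6111 m/s
L = 38.6111 * 110 / 53
L = 4247.2222 / 53
L = 80.1 m

80.1


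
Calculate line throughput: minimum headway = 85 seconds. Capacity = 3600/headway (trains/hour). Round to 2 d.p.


Capacity = 3600 / headway
Capacity = 3600 / 85
Capacity = 42.35 trains/hour

42.35


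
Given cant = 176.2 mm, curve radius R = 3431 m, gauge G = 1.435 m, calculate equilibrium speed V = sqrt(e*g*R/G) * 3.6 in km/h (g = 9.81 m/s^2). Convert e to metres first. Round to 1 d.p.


Convert cant: e = 176.2 mm = 0.1762 m
V_ms = sqrt(0.1762 * 9.81 * 3431 / 1.435)
V_ms = sqrt(4132.793716) = 64.2868 m/s
V = 64.2868 * 3.6 = 231.4 km/h

231.4


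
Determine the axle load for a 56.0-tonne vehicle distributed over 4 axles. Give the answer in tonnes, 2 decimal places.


Load per axle = total weight / number of axles
Load = 56.0 / 4
Load = 14.00 tonnes

14.00


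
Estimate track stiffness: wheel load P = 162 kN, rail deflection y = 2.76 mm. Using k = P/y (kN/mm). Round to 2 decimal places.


Track stiffness k = P / y
k = 162 / 2.76
k = 58.70 kN/mm

58.70


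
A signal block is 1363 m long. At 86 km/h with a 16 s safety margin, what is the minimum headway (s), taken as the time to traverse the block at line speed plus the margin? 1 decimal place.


V = 86 / 3.6 = 23.8889 m/s
Block traversal time = 1363 / 23.8889 = 57.0558 s
Headway = 57.0558 + 16
Headway = 73.1 s

73.1


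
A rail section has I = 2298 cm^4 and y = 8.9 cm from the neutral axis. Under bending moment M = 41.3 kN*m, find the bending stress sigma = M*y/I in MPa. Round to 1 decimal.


Convert units:
M = 41.3 kN*m = 41300000 N*mm
y = 8.9 cm = 89 mm
I = 2298 cm^4 = 22980000 mm^4
sigma = 41300000 * 89 / 22980000
sigma = 160.0 MPa

160.0


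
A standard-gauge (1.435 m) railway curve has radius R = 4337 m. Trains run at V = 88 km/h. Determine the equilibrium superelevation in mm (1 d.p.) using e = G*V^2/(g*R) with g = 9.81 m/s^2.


Convert speed: V = 88 / 3.6 = 24.4444 m/s
Apply formula: e = 1.435 * 24.4444^2 / (9.81 * 4337)
e = 1.435 * 597.5309 / 42545.97
e = 0.020154 m = 20.2 mm

20.2


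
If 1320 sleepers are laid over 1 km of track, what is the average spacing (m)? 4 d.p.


Spacing = 1000 m / number of sleepers
Spacing = 1000 / 1320
Spacing = 0.7576 m

0.7576


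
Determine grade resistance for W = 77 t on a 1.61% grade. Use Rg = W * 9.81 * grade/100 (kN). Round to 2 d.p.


Rg = W * 9.81 * grade / 100
Rg = 77 * 9.81 * 1.61 / 100
Rg = 755.37 * 0.0161
Rg = 12.16 kN

12.16


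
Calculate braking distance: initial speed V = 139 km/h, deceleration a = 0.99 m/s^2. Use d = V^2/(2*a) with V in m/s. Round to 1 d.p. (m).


Convert speed: V = 139 / 3.6 = 38.6111 m/s
V^2 = 1490.8179
d = 1490.8179 / (2 * 0.99)
d = 1490.8179 / 1.98
d = 752.9 m

752.9


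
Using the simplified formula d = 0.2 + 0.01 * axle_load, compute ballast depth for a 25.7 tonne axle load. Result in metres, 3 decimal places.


d = 0.2 + 0.01 * 25.7
d = 0.2 + 0.257
d = 0.457 m

0.457


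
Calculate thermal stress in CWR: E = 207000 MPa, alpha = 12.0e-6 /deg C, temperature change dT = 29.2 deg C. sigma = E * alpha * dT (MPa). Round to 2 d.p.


sigma = E * alpha * dT
sigma = 207000 * 12.0e-6 * 29.2
sigma = 2.484 * 29.2
sigma = 72.53 MPa

72.53


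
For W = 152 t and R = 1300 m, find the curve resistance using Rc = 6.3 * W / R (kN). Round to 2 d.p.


Rc = 6.3 * W / R
Rc = 6.3 * 152 / 1300
Rc = 957.6 / 1300
Rc = 0.74 kN

0.74


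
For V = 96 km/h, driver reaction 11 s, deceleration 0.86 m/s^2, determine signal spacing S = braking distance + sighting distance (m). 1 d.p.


V = 96 / 3.6 = 26.6667 m/s
Braking distance = 26.6667^2 / (2*0.86) = 413.4367 m
Sighting distance = 26.6667 * 11 = 293.3333 m
S = 413.4367 + 293.3333 = 706.8 m

706.8


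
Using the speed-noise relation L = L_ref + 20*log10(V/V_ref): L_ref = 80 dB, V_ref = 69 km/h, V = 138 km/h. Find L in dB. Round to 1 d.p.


V/V_ref = 138 / 69 = 2.0
log10(2.0) = 0.30103
20 * 0.30103 = 6.0206
L = 80 + 6.0206 = 86.0 dB

86.0


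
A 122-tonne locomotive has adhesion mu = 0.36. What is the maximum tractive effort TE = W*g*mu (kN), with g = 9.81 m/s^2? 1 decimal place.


TE_max = W * g * mu
TE_max = 122 * 9.81 * 0.36
TE_max = 1196.82 * 0.36
TE_max = 430.9 kN

430.9


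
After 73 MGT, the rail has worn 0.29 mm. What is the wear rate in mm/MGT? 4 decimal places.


Wear rate = total wear / cumulative tonnage
Rate = 0.29 / 73
Rate = 0.0040 mm/MGT

0.0040


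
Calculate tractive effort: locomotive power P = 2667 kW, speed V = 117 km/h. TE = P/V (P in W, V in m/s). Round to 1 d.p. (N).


Convert: P = 2667 kW = 2667000 W
V = 117 / 3.6 = 32.5 m/s
TE = 2667000 / 32.5
TE = 82061.5 N

82061.5


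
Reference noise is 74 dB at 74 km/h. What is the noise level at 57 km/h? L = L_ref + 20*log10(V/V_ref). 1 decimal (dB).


V/V_ref = 57 / 74 = 0.77027
log10(0.77027) = -0.113357
20 * -0.113357 = -2.2671
L = 74 + -2.2671 = 71.7 dB

71.7


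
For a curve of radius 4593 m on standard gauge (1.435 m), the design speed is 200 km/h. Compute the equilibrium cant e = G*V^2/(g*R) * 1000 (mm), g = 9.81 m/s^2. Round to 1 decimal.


Convert speed: V = 200 / 3.6 = 55.5556 m/s
Apply formula: e = 1.435 * 55.5556^2 / (9.81 * 4593)
e = 1.435 * 3086.4198 / 45057.33
e = 0.098297 m = 98.3 mm

98.3


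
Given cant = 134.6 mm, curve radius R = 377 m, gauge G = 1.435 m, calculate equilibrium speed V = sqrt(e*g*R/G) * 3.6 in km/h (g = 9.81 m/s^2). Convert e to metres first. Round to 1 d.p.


Convert cant: e = 134.6 mm = 0.1346 m
V_ms = sqrt(0.1346 * 9.81 * 377 / 1.435)
V_ms = sqrt(346.899374) = 18.6252 m/s
V = 18.6252 * 3.6 = 67.1 km/h

67.1


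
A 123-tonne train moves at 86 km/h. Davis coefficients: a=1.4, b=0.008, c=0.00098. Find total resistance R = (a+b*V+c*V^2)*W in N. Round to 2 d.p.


b*V = 0.008 * 86 = 0.688
c*V^2 = 0.00098 * 7396 = 7.24808
R_per_t = 1.4 + 0.688 + 7.24808 = 9.33608 N/t
R_total = 9.33608 * 123 = 1148.34 N

1148.34


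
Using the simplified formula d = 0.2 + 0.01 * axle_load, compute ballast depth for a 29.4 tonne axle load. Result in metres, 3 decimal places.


d = 0.2 + 0.01 * 29.4
d = 0.2 + 0.294
d = 0.494 m

0.494


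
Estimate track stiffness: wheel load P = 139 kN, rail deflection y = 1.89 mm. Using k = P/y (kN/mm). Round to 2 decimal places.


Track stiffness k = P / y
k = 139 / 1.89
k = 73.54 kN/mm

73.54


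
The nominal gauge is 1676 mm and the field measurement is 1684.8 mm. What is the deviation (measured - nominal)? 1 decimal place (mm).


Deviation = measured - nominal
Deviation = 1684.8 - 1676
Deviation = 8.8 mm

8.8


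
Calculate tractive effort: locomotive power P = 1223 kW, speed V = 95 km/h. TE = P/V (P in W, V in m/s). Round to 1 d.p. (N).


Convert: P = 1223 kW = 1223000 W
V = 95 / 3.6 = 26.3889 m/s
TE = 1223000 / 26.3889
TE = 46345.3 N

46345.3


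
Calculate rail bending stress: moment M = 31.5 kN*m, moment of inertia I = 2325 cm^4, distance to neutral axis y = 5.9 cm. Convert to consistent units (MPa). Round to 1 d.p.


Convert units:
M = 31.5 kN*m = 31500000 N*mm
y = 5.9 cm = 59 mm
I = 2325 cm^4 = 23250000 mm^4
sigma = 31500000 * 59 / 23250000
sigma = 79.9 MPa

79.9


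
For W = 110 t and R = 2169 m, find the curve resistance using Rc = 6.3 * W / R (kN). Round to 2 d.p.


Rc = 6.3 * W / R
Rc = 6.3 * 110 / 2169
Rc = 693.0 / 2169
Rc = 0.32 kN

0.32


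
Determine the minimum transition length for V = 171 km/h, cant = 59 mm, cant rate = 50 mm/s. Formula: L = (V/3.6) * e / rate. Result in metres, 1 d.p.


Convert speed: V = 171 / 3.6 = 47.5 m/s
L = 47.5 * 59 / 50
L = 2802.5 / 50
L = 56.1 m

56.1


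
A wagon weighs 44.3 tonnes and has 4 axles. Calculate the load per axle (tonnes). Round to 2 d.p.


Load per axle = total weight / number of axles
Load = 44.3 / 4
Load = 11.08 tonnes

11.08


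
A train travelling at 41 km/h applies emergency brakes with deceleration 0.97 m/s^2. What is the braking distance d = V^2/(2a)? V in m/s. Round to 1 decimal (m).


Convert speed: V = 41 / 3.6 = 11.3889 m/s
V^2 = 129.7068
d = 129.7068 / (2 * 0.97)
d = 129.7068 / 1.94
d = 66.9 m

66.9


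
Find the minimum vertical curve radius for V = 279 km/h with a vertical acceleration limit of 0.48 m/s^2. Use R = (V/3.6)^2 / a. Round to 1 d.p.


Convert speed: V = 279 / 3.6 = 77.5 m/s
V^2 = 6006.25 m^2/s^2
R_v = 6006.25 / 0.48
R_v = 12513.0 m

12513.0


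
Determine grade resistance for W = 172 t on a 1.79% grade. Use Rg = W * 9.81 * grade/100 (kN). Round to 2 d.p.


Rg = W * 9.81 * grade / 100
Rg = 172 * 9.81 * 1.79 / 100
Rg = 1687.32 * 0.0179
Rg = 30.20 kN

30.20


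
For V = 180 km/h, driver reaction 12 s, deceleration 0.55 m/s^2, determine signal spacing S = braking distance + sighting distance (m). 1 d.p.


V = 180 / 3.6 = 50.0 m/s
Braking distance = 50.0^2 / (2*0.55) = 2272.7273 m
Sighting distance = 50.0 * 12 = 600.0 m
S = 2272.7273 + 600.0 = 2872.7 m

2872.7


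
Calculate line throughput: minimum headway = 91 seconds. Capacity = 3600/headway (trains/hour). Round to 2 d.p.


Capacity = 3600 / headway
Capacity = 3600 / 91
Capacity = 39.56 trains/hour

39.56


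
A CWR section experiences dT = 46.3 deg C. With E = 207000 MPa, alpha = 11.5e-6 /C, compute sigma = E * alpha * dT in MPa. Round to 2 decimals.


sigma = E * alpha * dT
sigma = 207000 * 11.5e-6 * 46.3
sigma = 2.3805 * 46.3
sigma = 110.22 MPa

110.22


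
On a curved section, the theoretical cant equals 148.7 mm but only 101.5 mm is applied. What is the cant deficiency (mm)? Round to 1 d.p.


Cant deficiency = equilibrium cant - actual cant
CD = 148.7 - 101.5
CD = 47.2 mm

47.2


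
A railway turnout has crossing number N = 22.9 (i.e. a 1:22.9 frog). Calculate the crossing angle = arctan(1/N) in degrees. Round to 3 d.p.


1/N = 1/22.9 = 0.043668
angle = arctan(0.043668) = 0.04364 rad
angle = 0.04364 * 180/pi = 2.500 degrees

2.500


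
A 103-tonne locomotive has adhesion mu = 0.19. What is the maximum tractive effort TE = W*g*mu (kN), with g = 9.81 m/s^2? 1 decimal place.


TE_max = W * g * mu
TE_max = 103 * 9.81 * 0.19
TE_max = 1010.43 * 0.19
TE_max = 192.0 kN

192.0


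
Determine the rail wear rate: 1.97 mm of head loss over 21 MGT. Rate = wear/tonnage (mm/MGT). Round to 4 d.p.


Wear rate = total wear / cumulative tonnage
Rate = 1.97 / 21
Rate = 0.0938 mm/MGT

0.0938


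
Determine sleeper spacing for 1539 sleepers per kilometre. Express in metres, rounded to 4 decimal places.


Spacing = 1000 m / number of sleepers
Spacing = 1000 / 1539
Spacing = 0.6498 m

0.6498


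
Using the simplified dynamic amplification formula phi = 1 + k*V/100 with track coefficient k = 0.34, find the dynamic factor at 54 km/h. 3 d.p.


phi = 1 + k * V / 100
phi = 1 + 0.34 * 54 / 100
phi = 1 + 0.1836
phi = 1.184

1.184


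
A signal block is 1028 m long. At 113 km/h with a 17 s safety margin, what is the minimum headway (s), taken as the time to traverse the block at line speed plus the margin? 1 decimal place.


V = 113 / 3.6 = 31.3889 m/s
Block traversal time = 1028 / 31.3889 = 32.7504 s
Headway = 32.7504 + 17
Headway = 49.8 s

49.8


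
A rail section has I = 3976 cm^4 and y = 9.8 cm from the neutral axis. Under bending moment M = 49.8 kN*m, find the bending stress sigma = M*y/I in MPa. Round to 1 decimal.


Convert units:
M = 49.8 kN*m = 49800000 N*mm
y = 9.8 cm = 98 mm
I = 3976 cm^4 = 39760000 mm^4
sigma = 49800000 * 98 / 39760000
sigma = 122.7 MPa

122.7


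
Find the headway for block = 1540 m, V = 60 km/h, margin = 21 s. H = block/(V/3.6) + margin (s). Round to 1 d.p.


V = 60 / 3.6 = 16.6667 m/s
Block traversal time = 1540 / 16.6667 = 92.4 s
Headway = 92.4 + 21
Headway = 113.4 s

113.4


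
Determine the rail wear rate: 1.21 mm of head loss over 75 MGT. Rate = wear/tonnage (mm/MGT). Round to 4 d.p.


Wear rate = total wear / cumulative tonnage
Rate = 1.21 / 75
Rate = 0.0161 mm/MGT

0.0161


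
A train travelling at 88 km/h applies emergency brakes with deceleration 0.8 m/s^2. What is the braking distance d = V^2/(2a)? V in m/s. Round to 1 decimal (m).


Convert speed: V = 88 / 3.6 = 24.4444 m/s
V^2 = 597.5309
d = 597.5309 / (2 * 0.8)
d = 597.5309 / 1.6
d = 373.5 m

373.5


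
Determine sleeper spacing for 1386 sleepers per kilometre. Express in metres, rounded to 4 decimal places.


Spacing = 1000 m / number of sleepers
Spacing = 1000 / 1386
Spacing = 0.7215 m

0.7215


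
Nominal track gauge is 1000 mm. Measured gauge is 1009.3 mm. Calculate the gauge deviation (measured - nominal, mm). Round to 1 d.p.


Deviation = measured - nominal
Deviation = 1009.3 - 1000
Deviation = 9.3 mm

9.3


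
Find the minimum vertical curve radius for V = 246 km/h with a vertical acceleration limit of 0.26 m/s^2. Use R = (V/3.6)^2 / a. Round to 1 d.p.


Convert speed: V = 246 / 3.6 = 68.3333 m/s
V^2 = 4669.4444 m^2/s^2
R_v = 4669.4444 / 0.26
R_v = 17959.4 m

17959.4


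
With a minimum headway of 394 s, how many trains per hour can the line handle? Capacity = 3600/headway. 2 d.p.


Capacity = 3600 / headway
Capacity = 3600 / 394
Capacity = 9.14 trains/hour

9.14


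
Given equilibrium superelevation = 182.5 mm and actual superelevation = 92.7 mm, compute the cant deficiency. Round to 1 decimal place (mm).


Cant deficiency = equilibrium cant - actual cant
CD = 182.5 - 92.7
CD = 89.8 mm

89.8


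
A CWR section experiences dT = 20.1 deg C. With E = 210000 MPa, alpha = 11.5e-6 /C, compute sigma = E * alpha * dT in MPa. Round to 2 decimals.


sigma = E * alpha * dT
sigma = 210000 * 11.5e-6 * 20.1
sigma = 2.415 * 20.1
sigma = 48.54 MPa

48.54


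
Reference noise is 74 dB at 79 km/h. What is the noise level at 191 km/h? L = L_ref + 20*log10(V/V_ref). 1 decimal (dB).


V/V_ref = 191 / 79 = 2.417722
log10(2.417722) = 0.383406
20 * 0.383406 = 7.6681
L = 74 + 7.6681 = 81.7 dB

81.7


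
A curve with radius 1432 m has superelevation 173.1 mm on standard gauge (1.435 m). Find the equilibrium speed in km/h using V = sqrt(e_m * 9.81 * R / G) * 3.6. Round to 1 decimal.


Convert cant: e = 173.1 mm = 0.1731 m
V_ms = sqrt(0.1731 * 9.81 * 1432 / 1.435)
V_ms = sqrt(1694.560942) = 41.165 m/s
V = 41.165 * 3.6 = 148.2 km/h

148.2


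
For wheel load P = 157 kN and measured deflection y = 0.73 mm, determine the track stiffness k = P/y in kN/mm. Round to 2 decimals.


Track stiffness k = P / y
k = 157 / 0.73
k = 215.07 kN/mm

215.07


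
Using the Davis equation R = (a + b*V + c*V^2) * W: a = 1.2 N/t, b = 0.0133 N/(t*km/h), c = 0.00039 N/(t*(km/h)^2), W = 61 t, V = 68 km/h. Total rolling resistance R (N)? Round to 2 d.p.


b*V = 0.0133 * 68 = 0.9044
c*V^2 = 0.00039 * 4624 = 1.80336
R_per_t = 1.2 + 0.9044 + 1.80336 = 3.90776 N/t
R_total = 3.90776 * 61 = 238.37 N

238.37


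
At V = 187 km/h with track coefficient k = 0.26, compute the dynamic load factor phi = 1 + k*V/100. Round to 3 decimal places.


phi = 1 + k * V / 100
phi = 1 + 0.26 * 187 / 100
phi = 1 + 0.4862
phi = 1.486

1.486


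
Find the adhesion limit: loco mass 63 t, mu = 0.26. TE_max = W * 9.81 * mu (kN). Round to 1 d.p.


TE_max = W * g * mu
TE_max = 63 * 9.81 * 0.26
TE_max = 618.03 * 0.26
TE_max = 160.7 kN

160.7


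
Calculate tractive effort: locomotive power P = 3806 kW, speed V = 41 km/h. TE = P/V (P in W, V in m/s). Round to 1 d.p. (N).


Convert: P = 3806 kW = 3806000 W
V = 41 / 3.6 = 11.3889 m/s
TE = 3806000 / 11.3889
TE = 334185.4 N

334185.4


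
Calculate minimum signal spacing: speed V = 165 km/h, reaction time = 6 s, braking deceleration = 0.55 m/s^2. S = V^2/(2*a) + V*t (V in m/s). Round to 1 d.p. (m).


V = 165 / 3.6 = 45.8333 m/s
Braking distance = 45.8333^2 / (2*0.55) = 1909.7222 m
Sighting distance = 45.8333 * 6 = 275.0 m
S = 1909.7222 + 275.0 = 2184.7 m

2184.7


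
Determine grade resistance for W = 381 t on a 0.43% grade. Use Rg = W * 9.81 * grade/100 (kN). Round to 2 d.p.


Rg = W * 9.81 * grade / 100
Rg = 381 * 9.81 * 0.43 / 100
Rg = 3737.61 * 0.0043
Rg = 16.07 kN

16.07


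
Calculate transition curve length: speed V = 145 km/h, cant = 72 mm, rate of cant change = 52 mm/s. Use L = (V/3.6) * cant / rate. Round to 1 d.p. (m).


Convert speed: V = 145 / 3.6 = 40.2778 m/s
L = 40.2778 * 72 / 52
L = 2900.0 / 52
L = 55.8 m

55.8


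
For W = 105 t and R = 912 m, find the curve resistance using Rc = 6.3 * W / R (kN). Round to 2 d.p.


Rc = 6.3 * W / R
Rc = 6.3 * 105 / 912
Rc = 661.5 / 912
Rc = 0.73 kN

0.73


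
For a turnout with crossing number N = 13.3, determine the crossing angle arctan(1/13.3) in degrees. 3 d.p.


1/N = 1/13.3 = 0.075188
angle = arctan(0.075188) = 0.075047 rad
angle = 0.075047 * 180/pi = 4.300 degrees

4.300


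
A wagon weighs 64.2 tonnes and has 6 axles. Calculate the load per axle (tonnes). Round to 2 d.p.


Load per axle = total weight / number of axles
Load = 64.2 / 6
Load = 10.70 tonnes

10.70


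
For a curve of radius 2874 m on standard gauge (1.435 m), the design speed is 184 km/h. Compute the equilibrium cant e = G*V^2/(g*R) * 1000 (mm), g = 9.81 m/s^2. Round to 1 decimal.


Convert speed: V = 184 / 3.6 = 51.1111 m/s
Apply formula: e = 1.435 * 51.1111^2 / (9.81 * 2874)
e = 1.435 * 2612.3457 / 28193.94
e = 0.132962 m = 133.0 mm

133.0


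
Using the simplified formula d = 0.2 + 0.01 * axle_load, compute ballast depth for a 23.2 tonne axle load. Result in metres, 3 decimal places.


d = 0.2 + 0.01 * 23.2
d = 0.2 + 0.232
d = 0.432 m

0.432


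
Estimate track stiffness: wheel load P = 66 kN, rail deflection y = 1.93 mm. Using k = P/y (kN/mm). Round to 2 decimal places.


Track stiffness k = P / y
k = 66 / 1.93
k = 34.20 kN/mm

34.20


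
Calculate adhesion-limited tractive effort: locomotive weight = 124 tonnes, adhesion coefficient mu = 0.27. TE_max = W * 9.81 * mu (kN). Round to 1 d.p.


TE_max = W * g * mu
TE_max = 124 * 9.81 * 0.27
TE_max = 1216.44 * 0.27
TE_max = 328.4 kN

328.4


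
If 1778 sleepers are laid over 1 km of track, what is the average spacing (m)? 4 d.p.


Spacing = 1000 m / number of sleepers
Spacing = 1000 / 1778
Spacing = 0.5624 m

0.5624


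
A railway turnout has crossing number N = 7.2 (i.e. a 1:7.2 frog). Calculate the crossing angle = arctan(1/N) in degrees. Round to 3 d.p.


1/N = 1/7.2 = 0.138889
angle = arctan(0.138889) = 0.138006 rad
angle = 0.138006 * 180/pi = 7.907 degrees

7.907


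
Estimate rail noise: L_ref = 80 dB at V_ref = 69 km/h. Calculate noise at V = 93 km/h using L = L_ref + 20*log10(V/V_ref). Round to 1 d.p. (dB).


V/V_ref = 93 / 69 = 1.347826
log10(1.347826) = 0.129634
20 * 0.129634 = 2.5927
L = 80 + 2.5927 = 82.6 dB

82.6


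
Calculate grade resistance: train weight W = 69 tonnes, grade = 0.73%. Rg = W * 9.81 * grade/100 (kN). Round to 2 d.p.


Rg = W * 9.81 * grade / 100
Rg = 69 * 9.81 * 0.73 / 100
Rg = 676.89 * 0.0073
Rg = 4.94 kN

4.94


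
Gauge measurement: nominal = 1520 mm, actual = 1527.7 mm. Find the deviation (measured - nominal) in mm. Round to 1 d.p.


Deviation = measured - nominal
Deviation = 1527.7 - 1520
Deviation = 7.7 mm

7.7


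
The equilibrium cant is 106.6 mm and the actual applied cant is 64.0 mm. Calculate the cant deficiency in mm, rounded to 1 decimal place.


Cant deficiency = equilibrium cant - actual cant
CD = 106.6 - 64.0
CD = 42.6 mm

42.6


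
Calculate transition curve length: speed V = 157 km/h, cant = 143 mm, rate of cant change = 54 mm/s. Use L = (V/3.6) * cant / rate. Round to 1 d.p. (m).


Convert speed: V = 157 / 3.6 = 43.6111 m/s
L = 43.6111 * 143 / 54
L = 6236.3889 / 54
L = 115.5 m

115.5


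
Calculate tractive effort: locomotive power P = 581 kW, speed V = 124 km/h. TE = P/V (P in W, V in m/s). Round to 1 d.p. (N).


Convert: P = 581 kW = 581000 W
V = 124 / 3.6 = 34.4444 m/s
TE = 581000 / 34.4444
TE = 16867.7 N

16867.7


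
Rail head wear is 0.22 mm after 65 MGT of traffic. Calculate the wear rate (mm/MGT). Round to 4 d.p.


Wear rate = total wear / cumulative tonnage
Rate = 0.22 / 65
Rate = 0.0034 mm/MGT

0.0034


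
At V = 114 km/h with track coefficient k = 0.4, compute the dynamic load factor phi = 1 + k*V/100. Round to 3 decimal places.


phi = 1 + k * V / 100
phi = 1 + 0.4 * 114 / 100
phi = 1 + 0.456
phi = 1.456

1.456


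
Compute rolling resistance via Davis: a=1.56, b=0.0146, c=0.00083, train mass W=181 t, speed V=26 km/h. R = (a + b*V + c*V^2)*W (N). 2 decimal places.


b*V = 0.0146 * 26 = 0.3796
c*V^2 = 0.00083 * 676 = 0.56108
R_per_t = 1.56 + 0.3796 + 0.56108 = 2.50068 N/t
R_total = 2.50068 * 181 = 452.62 N

452.62


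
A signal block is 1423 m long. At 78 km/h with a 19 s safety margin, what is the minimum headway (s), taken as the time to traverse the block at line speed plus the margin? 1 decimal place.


V = 78 / 3.6 = 21.6667 m/s
Block traversal time = 1423 / 21.6667 = 65.6769 s
Headway = 65.6769 + 19
Headway = 84.7 s

84.7


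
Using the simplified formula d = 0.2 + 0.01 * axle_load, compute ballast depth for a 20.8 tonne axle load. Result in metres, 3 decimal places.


d = 0.2 + 0.01 * 20.8
d = 0.2 + 0.208
d = 0.408 m

0.408


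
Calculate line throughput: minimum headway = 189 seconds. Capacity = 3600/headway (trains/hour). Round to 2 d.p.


Capacity = 3600 / headway
Capacity = 3600 / 189
Capacity = 19.05 trains/hour

19.05


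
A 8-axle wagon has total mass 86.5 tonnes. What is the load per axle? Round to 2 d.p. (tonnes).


Load per axle = total weight / number of axles
Load = 86.5 / 8
Load = 10.81 tonnes

10.81


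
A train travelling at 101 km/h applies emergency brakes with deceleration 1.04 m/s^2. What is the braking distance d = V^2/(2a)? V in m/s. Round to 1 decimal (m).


Convert speed: V = 101 / 3.6 = 28.0556 m/s
V^2 = 787.1142
d = 787.1142 / (2 * 1.04)
d = 787.1142 / 2.08
d = 378.4 m

378.4


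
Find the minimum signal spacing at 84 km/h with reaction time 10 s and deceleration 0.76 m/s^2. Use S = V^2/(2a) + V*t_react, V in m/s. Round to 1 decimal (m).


V = 84 / 3.6 = 23.3333 m/s
Braking distance = 23.3333^2 / (2*0.76) = 358.1871 m
Sighting distance = 23.3333 * 10 = 233.3333 m
S = 358.1871 + 233.3333 = 591.5 m

591.5


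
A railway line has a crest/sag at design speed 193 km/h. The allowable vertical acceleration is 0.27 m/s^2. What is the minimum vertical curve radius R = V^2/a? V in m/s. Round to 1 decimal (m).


Convert speed: V = 193 / 3.6 = 53.6111 m/s
V^2 = 2874.1512 m^2/s^2
R_v = 2874.1512 / 0.27
R_v = 10645.0 m

10645.0


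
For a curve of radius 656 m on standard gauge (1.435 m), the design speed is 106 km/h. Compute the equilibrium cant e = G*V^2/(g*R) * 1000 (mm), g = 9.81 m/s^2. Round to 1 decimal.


Convert speed: V = 106 / 3.6 = 29.4444 m/s
Apply formula: e = 1.435 * 29.4444^2 / (9.81 * 656)
e = 1.435 * 866.9753 / 6435.36
e = 0.193324 m = 193.3 mm

193.3


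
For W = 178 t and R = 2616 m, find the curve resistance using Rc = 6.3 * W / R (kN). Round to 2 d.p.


Rc = 6.3 * W / R
Rc = 6.3 * 178 / 2616
Rc = 1121.4 / 2616
Rc = 0.43 kN

0.43


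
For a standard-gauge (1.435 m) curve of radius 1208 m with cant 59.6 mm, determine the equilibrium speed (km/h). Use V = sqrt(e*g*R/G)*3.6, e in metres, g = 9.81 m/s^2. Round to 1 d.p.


Convert cant: e = 59.6 mm = 0.0596 m
V_ms = sqrt(0.0596 * 9.81 * 1208 / 1.435)
V_ms = sqrt(492.187183) = 22.1853 m/s
V = 22.1853 * 3.6 = 79.9 km/h

79.9


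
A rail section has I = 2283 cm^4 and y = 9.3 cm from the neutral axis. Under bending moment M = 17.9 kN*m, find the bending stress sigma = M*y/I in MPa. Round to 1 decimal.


Convert units:
M = 17.9 kN*m = 17900000 N*mm
y = 9.3 cm = 93 mm
I = 2283 cm^4 = 22830000 mm^4
sigma = 17900000 * 93 / 22830000
sigma = 72.9 MPa

72.9


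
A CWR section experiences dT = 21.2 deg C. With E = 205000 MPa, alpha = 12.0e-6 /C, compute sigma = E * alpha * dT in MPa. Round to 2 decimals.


sigma = E * alpha * dT
sigma = 205000 * 12.0e-6 * 21.2
sigma = 2.46 * 21.2
sigma = 52.15 MPa

52.15


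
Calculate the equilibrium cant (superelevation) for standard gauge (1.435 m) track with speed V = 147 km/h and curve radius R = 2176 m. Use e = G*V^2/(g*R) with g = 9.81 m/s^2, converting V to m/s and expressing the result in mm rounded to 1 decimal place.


Convert speed: V = 147 / 3.6 = 40.8333 m/s
Apply formula: e = 1.435 * 40.8333^2 / (9.81 * 2176)
e = 1.435 * 1667.3611 / 21346.56
e = 0.112087 m = 112.1 mm

112.1


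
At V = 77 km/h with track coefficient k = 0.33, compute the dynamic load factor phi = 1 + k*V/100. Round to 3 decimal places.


phi = 1 + k * V / 100
phi = 1 + 0.33 * 77 / 100
phi = 1 + 0.2541
phi = 1.254

1.254


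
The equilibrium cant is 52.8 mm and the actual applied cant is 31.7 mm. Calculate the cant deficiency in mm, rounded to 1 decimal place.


Cant deficiency = equilibrium cant - actual cant
CD = 52.8 - 31.7
CD = 21.1 mm

21.1


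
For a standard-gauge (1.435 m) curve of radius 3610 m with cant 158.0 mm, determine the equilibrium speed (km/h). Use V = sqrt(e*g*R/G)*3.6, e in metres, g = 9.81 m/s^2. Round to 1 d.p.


Convert cant: e = 158.0 mm = 0.1580 m
V_ms = sqrt(0.1580 * 9.81 * 3610 / 1.435)
V_ms = sqrt(3899.252822) = 62.444 m/s
V = 62.444 * 3.6 = 224.8 km/h

224.8


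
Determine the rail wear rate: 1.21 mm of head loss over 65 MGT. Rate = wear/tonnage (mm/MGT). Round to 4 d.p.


Wear rate = total wear / cumulative tonnage
Rate = 1.21 / 65
Rate = 0.0186 mm/MGT

0.0186


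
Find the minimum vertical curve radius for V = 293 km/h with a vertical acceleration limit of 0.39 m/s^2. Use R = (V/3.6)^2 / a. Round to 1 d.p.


Convert speed: V = 293 / 3.6 = 81.3889 m/s
V^2 = 6624.1512 m^2/s^2
R_v = 6624.1512 / 0.39
R_v = 16985.0 m

16985.0


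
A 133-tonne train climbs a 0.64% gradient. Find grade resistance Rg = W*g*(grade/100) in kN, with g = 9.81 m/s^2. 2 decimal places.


Rg = W * 9.81 * grade / 100
Rg = 133 * 9.81 * 0.64 / 100
Rg = 1304.73 * 0.0064
Rg = 8.35 kN

8.35


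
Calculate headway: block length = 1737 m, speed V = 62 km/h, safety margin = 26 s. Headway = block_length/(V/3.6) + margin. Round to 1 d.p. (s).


V = 62 / 3.6 = 17.2222 m/s
Block traversal time = 1737 / 17.2222 = 100.8581 s
Headway = 100.8581 + 26
Headway = 126.9 s

126.9


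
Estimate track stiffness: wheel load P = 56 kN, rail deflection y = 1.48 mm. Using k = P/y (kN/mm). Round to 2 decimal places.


Track stiffness k = P / y
k = 56 / 1.48
k = 37.84 kN/mm

37.84


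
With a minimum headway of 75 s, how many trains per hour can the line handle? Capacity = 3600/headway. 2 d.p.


Capacity = 3600 / headway
Capacity = 3600 / 75
Capacity = 48.00 trains/hour

48.00


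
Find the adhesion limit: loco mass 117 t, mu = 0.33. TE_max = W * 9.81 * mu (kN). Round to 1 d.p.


TE_max = W * g * mu
TE_max = 117 * 9.81 * 0.33
TE_max = 1147.77 * 0.33
TE_max = 378.8 kN

378.8


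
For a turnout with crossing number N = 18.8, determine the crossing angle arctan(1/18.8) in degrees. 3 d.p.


1/N = 1/18.8 = 0.053191
angle = arctan(0.053191) = 0.053141 rad
angle = 0.053141 * 180/pi = 3.045 degrees

3.045


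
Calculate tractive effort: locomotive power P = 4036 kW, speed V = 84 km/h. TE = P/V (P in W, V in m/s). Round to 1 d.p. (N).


Convert: P = 4036 kW = 4036000 W
V = 84 / 3.6 = 23.3333 m/s
TE = 4036000 / 23.3333
TE = 172971.4 N

172971.4


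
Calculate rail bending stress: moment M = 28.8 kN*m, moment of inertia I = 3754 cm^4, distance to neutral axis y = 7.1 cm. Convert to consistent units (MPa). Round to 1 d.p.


Convert units:
M = 28.8 kN*m = 28800000 N*mm
y = 7.1 cm = 71 mm
I = 3754 cm^4 = 37540000 mm^4
sigma = 28800000 * 71 / 37540000
sigma = 54.5 MPa

54.5


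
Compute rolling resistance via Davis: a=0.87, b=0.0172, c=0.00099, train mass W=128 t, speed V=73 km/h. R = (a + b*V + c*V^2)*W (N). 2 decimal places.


b*V = 0.0172 * 73 = 1.2556
c*V^2 = 0.00099 * 5329 = 5.27571
R_per_t = 0.87 + 1.2556 + 5.27571 = 7.40131 N/t
R_total = 7.40131 * 128 = 947.37 N

947.37


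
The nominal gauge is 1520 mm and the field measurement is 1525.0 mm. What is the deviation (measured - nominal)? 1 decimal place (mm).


Deviation = measured - nominal
Deviation = 1525.0 - 1520
Deviation = 5.0 mm

5.0


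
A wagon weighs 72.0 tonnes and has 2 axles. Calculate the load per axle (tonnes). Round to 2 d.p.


Load per axle = total weight / number of axles
Load = 72.0 / 2
Load = 36.00 tonnes

36.00


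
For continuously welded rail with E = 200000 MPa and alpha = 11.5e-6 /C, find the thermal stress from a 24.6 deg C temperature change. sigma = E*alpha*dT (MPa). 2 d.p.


sigma = E * alpha * dT
sigma = 200000 * 11.5e-6 * 24.6
sigma = 2.3 * 24.6
sigma = 56.58 MPa

56.58


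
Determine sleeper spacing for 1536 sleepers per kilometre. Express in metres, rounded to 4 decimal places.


Spacing = 1000 m / number of sleepers
Spacing = 1000 / 1536
Spacing = 0.6510 m

0.6510


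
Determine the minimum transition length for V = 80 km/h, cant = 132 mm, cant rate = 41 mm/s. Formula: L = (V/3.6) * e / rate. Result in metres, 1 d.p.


Convert speed: V = 80 / 3.6 = 22.2222 m/s
L = 22.2222 * 132 / 41
L = 2933.3333 / 41
L = 71.5 m

71.5


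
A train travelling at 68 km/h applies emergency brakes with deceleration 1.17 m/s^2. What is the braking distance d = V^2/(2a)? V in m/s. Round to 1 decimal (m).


Convert speed: V = 68 / 3.6 = 18.8889 m/s
V^2 = 356.7901
d = 356.7901 / (2 * 1.17)
d = 356.7901 / 2.34
d = 152.5 m

152.5


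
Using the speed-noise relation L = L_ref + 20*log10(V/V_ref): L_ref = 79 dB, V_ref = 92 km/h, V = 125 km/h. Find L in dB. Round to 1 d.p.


V/V_ref = 125 / 92 = 1.358696
log10(1.358696) = 0.133122
20 * 0.133122 = 2.6624
L = 79 + 2.6624 = 81.7 dB

81.7


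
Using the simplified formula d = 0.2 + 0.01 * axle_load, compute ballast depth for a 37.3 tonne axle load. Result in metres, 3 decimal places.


d = 0.2 + 0.01 * 37.3
d = 0.2 + 0.373
d = 0.573 m

0.573


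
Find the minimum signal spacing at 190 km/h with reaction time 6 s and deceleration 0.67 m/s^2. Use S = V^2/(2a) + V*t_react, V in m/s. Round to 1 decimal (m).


V = 190 / 3.6 = 52.7778 m/s
Braking distance = 52.7778^2 / (2*0.67) = 2078.7267 m
Sighting distance = 52.7778 * 6 = 316.6667 m
S = 2078.7267 + 316.6667 = 2395.4 m

2395.4


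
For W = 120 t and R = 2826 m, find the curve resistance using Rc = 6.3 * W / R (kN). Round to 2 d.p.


Rc = 6.3 * W / R
Rc = 6.3 * 120 / 2826
Rc = 756.0 / 2826
Rc = 0.27 kN

0.27


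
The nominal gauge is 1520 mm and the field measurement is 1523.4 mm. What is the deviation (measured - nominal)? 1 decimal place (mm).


Deviation = measured - nominal
Deviation = 1523.4 - 1520
Deviation = 3.4 mm

3.4


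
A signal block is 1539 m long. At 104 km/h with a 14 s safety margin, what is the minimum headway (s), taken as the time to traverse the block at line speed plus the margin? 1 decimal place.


V = 104 / 3.6 = 28.8889 m/s
Block traversal time = 1539 / 28.8889 = 53.2731 s
Headway = 53.2731 + 14
Headway = 67.3 s

67.3


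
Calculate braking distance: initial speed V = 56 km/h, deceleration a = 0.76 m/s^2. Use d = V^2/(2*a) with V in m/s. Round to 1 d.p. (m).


Convert speed: V = 56 / 3.6 = 15.5556 m/s
V^2 = 241.9753
d = 241.9753 / (2 * 0.76)
d = 241.9753 / 1.52
d = 159.2 m

159.2


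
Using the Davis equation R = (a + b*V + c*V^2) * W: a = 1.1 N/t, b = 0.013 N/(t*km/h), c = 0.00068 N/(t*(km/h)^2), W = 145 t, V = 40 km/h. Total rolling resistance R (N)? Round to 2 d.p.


b*V = 0.013 * 40 = 0.52
c*V^2 = 0.00068 * 1600 = 1.088
R_per_t = 1.1 + 0.52 + 1.088 = 2.708 N/t
R_total = 2.708 * 145 = 392.66 N

392.66


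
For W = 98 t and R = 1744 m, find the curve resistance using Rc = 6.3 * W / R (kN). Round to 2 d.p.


Rc = 6.3 * W / R
Rc = 6.3 * 98 / 1744
Rc = 617.4 / 1744
Rc = 0.35 kN

0.35


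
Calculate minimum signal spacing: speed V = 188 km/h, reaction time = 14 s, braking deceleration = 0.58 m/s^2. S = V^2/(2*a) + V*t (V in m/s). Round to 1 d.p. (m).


V = 188 / 3.6 = 52.2222 m/s
Braking distance = 52.2222^2 / (2*0.58) = 2351.0004 m
Sighting distance = 52.2222 * 14 = 731.1111 m
S = 2351.0004 + 731.1111 = 3082.1 m

3082.1


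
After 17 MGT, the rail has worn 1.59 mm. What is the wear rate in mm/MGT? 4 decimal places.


Wear rate = total wear / cumulative tonnage
Rate = 1.59 / 17
Rate = 0.0935 mm/MGT

0.0935


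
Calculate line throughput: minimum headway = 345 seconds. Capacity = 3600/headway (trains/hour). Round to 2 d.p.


Capacity = 3600 / headway
Capacity = 3600 / 345
Capacity = 10.43 trains/hour

10.43


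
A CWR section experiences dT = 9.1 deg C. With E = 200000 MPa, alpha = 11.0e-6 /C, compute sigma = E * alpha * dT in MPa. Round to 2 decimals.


sigma = E * alpha * dT
sigma = 200000 * 11.0e-6 * 9.1
sigma = 2.2 * 9.1
sigma = 20.02 MPa

20.02


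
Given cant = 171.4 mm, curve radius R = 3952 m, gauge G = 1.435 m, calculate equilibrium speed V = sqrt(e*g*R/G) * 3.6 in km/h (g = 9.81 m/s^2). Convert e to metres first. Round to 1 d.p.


Convert cant: e = 171.4 mm = 0.1714 m
V_ms = sqrt(0.1714 * 9.81 * 3952 / 1.435)
V_ms = sqrt(4630.680953) = 68.0491 m/s
V = 68.0491 * 3.6 = 245.0 km/h

245.0


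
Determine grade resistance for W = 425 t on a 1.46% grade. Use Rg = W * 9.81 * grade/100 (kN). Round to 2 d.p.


Rg = W * 9.81 * grade / 100
Rg = 425 * 9.81 * 1.46 / 100
Rg = 4169.25 * 0.0146
Rg = 60.87 kN

60.87


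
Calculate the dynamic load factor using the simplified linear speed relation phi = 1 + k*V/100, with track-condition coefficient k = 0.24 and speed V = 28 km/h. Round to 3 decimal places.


phi = 1 + k * V / 100
phi = 1 + 0.24 * 28 / 100
phi = 1 + 0.0672
phi = 1.067

1.067


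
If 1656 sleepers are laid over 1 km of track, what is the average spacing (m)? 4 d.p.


Spacing = 1000 m / number of sleepers
Spacing = 1000 / 1656
Spacing = 0.6039 m

0.6039


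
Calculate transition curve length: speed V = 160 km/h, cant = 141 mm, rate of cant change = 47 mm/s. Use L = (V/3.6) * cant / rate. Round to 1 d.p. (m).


Convert speed: V = 160 / 3.6 = 44.4444 m/s
L = 44.4444 * 141 / 47
L = 6266.6667 / 47
L = 133.3 m

133.3


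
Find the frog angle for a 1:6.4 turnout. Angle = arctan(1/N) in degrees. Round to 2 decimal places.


1/N = 1/6.4 = 0.15625
angle = arctan(0.15625) = 0.154997 rad
angle = 0.154997 * 180/pi = 8.88 degrees

8.88


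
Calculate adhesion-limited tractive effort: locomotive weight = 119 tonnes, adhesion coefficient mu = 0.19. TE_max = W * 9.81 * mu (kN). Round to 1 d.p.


TE_max = W * g * mu
TE_max = 119 * 9.81 * 0.19
TE_max = 1167.39 * 0.19
TE_max = 221.8 kN

221.8
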